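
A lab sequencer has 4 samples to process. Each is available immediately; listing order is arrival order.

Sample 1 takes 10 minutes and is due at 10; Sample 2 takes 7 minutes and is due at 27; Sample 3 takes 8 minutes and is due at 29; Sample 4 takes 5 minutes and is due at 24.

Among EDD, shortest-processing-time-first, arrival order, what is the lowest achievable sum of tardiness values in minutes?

EDD (increasing due date): Sample 1 Sample 4 Sample 2 Sample 3.
Sample 1: 0→10, due 10, tardiness 0
Sample 4: 10→15, due 24, tardiness 0
Sample 2: 15→22, due 27, tardiness 0
Sample 3: 22→30, due 29, tardiness 1
Sum = 0+0+0+1 = 1.
SPT (increasing processing time): Sample 4 Sample 2 Sample 3 Sample 1.
Sample 4: 0→5, due 24, tardiness 0
Sample 2: 5→12, due 27, tardiness 0
Sample 3: 12→20, due 29, tardiness 0
Sample 1: 20→30, due 10, tardiness 20
Sum = 0+0+0+20 = 20.
FIFO (arrival order): Sample 1 Sample 2 Sample 3 Sample 4.
Sample 1: 0→10, due 10, tardiness 0
Sample 2: 10→17, due 27, tardiness 0
Sample 3: 17→25, due 29, tardiness 0
Sample 4: 25→30, due 24, tardiness 6
Sum = 0+0+0+6 = 6.
EDD 1, SPT 20, FIFO 6 → minimum 1.

1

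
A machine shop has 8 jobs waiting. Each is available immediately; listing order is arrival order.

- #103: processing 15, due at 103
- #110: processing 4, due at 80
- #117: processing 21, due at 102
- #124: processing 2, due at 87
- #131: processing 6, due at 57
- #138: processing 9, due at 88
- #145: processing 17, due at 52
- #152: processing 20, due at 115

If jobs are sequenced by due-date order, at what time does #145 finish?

EDD (increasing due date): #145 #131 #110 #124 #138 #117 #103 #152.
#145: 0→17

17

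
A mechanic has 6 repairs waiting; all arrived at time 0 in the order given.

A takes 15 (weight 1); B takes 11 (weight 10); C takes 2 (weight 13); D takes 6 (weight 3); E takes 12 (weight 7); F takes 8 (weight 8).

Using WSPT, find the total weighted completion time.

718

WSPT (decreasing weight/processing-time ratio): C F B E D A.
C: finishes 2, weight 13, w·C = 26
F: finishes 10, weight 8, w·C = 80
B: finishes 21, weight 10, w·C = 210
E: finishes 33, weight 7, w·C = 231
D: finishes 39, weight 3, w·C = 117
A: finishes 54, weight 1, w·C = 54
Sum = 26+80+210+231+117+54 = 718.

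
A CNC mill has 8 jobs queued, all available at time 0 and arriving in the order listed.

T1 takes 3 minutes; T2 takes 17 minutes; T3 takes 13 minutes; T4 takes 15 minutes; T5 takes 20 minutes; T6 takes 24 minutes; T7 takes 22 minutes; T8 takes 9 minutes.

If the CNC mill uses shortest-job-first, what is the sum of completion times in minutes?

436

SPT (increasing processing time): T1 T8 T3 T4 T2 T5 T7 T6.
T1: 0→3
T8: 3→12
T3: 12→25
T4: 25→40
T2: 40→57
T5: 57→77
T7: 77→99
T6: 99→123
Sum = 3+12+25+40+57+77+99+123 = 436.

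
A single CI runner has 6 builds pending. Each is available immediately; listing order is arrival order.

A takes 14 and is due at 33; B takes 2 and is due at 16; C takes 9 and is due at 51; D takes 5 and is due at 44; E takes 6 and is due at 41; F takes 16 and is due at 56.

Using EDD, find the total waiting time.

EDD (increasing due date): B A E D C F.
B: waits 0, runs 0→2
A: waits 2, runs 2→16
E: waits 16, runs 16→22
D: waits 22, runs 22→27
C: waits 27, runs 27→36
F: waits 36, runs 36→52
Sum = 0+2+16+22+27+36 = 103.

103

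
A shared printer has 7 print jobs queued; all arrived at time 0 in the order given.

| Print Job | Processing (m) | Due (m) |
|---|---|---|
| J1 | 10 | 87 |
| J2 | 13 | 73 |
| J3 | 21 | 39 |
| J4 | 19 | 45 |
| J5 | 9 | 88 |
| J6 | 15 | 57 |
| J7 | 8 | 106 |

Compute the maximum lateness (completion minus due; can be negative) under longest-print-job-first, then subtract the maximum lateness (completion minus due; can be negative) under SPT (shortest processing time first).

-57

LPT (decreasing processing time): J3 J4 J6 J2 J1 J5 J7.
J3: 0→21, due 39, lateness -18
J4: 21→40, due 45, lateness -5
J6: 40→55, due 57, lateness -2
J2: 55→68, due 73, lateness -5
J1: 68→78, due 87, lateness -9
J5: 78→87, due 88, lateness -1
J7: 87→95, due 106, lateness -11
Maximum = -1.
SPT (increasing processing time): J7 J5 J1 J2 J6 J4 J3.
J7: 0→8, due 106, lateness -98
J5: 8→17, due 88, lateness -71
J1: 17→27, due 87, lateness -60
J2: 27→40, due 73, lateness -33
J6: 40→55, due 57, lateness -2
J4: 55→74, due 45, lateness 29
J3: 74→95, due 39, lateness 56
Maximum = 56.
Difference = -1 − 56 = -57.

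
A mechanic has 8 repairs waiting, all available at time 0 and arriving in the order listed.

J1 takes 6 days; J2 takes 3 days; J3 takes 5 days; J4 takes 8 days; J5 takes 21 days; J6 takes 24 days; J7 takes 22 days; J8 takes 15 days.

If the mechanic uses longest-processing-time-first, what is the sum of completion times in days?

LPT (decreasing processing time): J6 J7 J5 J8 J4 J1 J3 J2.
J6: 0→24
J7: 24→46
J5: 46→67
J8: 67→82
J4: 82→90
J1: 90→96
J3: 96→101
J2: 101→104
Sum = 24+46+67+82+90+96+101+104 = 610.

610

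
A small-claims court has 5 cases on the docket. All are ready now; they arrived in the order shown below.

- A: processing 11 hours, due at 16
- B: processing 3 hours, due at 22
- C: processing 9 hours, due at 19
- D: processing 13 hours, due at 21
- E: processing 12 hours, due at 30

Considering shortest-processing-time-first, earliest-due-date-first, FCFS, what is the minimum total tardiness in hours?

37

SPT (increasing processing time): B C A E D.
B: 0→3, due 22, tardiness 0
C: 3→12, due 19, tardiness 0
A: 12→23, due 16, tardiness 7
E: 23→35, due 30, tardiness 5
D: 35→48, due 21, tardiness 27
Sum = 0+0+7+5+27 = 39.
EDD (increasing due date): A C D B E.
A: 0→11, due 16, tardiness 0
C: 11→20, due 19, tardiness 1
D: 20→33, due 21, tardiness 12
B: 33→36, due 22, tardiness 14
E: 36→48, due 30, tardiness 18
Sum = 0+1+12+14+18 = 45.
FIFO (arrival order): A B C D E.
A: 0→11, due 16, tardiness 0
B: 11→14, due 22, tardiness 0
C: 14→23, due 19, tardiness 4
D: 23→36, due 21, tardiness 15
E: 36→48, due 30, tardiness 18
Sum = 0+0+4+15+18 = 37.
SPT 39, EDD 45, FIFO 37 → minimum 37.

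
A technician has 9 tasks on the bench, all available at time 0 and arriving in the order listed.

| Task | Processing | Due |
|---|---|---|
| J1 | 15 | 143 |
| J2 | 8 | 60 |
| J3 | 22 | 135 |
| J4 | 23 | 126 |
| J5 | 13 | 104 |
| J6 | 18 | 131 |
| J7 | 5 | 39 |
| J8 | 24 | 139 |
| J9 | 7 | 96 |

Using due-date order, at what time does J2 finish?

EDD (increasing due date): J7 J2 J9 J5 J4 J6 J3 J8 J1.
J7: 0→5
J2: 5→13

13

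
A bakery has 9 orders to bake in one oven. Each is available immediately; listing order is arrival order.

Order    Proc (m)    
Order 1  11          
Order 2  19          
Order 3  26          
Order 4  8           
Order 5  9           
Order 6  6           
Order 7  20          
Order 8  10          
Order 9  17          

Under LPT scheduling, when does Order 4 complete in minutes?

120

LPT (decreasing processing time): Order 3 Order 7 Order 2 Order 9 Order 1 Order 8 Order 5 Order 4 Order 6.
Order 3: 0→26
Order 7: 26→46
Order 2: 46→65
Order 9: 65→82
Order 1: 82→93
Order 8: 93→103
Order 5: 103→112
Order 4: 112→120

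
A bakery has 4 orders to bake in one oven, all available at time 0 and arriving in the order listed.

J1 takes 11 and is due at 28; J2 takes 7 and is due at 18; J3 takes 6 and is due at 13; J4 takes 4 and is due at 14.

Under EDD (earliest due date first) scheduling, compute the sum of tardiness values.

0

EDD (increasing due date): J3 J4 J2 J1.
J3: 0→6, due 13, tardiness 0
J4: 6→10, due 14, tardiness 0
J2: 10→17, due 18, tardiness 0
J1: 17→28, due 28, tardiness 0
Sum = 0+0+0+0 = 0.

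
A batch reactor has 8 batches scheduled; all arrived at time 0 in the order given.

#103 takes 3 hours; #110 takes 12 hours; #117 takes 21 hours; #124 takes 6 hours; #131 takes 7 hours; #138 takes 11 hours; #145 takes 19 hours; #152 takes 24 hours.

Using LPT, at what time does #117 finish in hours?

LPT (decreasing processing time): #152 #117 #145 #110 #138 #131 #124 #103.
#152: 0→24
#117: 24→45

45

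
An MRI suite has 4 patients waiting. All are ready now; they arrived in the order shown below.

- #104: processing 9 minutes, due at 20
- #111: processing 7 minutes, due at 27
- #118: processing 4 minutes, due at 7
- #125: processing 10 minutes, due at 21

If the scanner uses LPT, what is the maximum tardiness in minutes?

LPT (decreasing processing time): #125 #104 #111 #118.
#125: 0→10, due 21, tardiness 0
#104: 10→19, due 20, tardiness 0
#111: 19→26, due 27, tardiness 0
#118: 26→30, due 7, tardiness 23
Maximum = 23.

23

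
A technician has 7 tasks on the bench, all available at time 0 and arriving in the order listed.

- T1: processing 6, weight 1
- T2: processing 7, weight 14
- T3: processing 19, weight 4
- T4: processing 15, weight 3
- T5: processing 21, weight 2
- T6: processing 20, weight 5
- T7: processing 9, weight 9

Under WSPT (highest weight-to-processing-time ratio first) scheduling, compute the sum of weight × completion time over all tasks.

1122

WSPT (decreasing weight/processing-time ratio): T2 T7 T6 T3 T4 T1 T5.
T2: finishes 7, weight 14, w·C = 98
T7: finishes 16, weight 9, w·C = 144
T6: finishes 36, weight 5, w·C = 180
T3: finishes 55, weight 4, w·C = 220
T4: finishes 70, weight 3, w·C = 210
T1: finishes 76, weight 1, w·C = 76
T5: finishes 97, weight 2, w·C = 194
Sum = 98+144+180+220+210+76+194 = 1122.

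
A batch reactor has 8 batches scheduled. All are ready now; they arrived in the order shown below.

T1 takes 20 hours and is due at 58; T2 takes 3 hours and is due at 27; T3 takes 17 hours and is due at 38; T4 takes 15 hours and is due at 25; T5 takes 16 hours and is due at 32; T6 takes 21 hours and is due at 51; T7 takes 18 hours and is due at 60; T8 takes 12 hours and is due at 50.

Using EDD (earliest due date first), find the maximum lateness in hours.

EDD (increasing due date): T4 T2 T5 T3 T8 T6 T1 T7.
T4: 0→15, due 25, lateness -10
T2: 15→18, due 27, lateness -9
T5: 18→34, due 32, lateness 2
T3: 34→51, due 38, lateness 13
T8: 51→63, due 50, lateness 13
T6: 63→84, due 51, lateness 33
T1: 84→104, due 58, lateness 46
T7: 104→122, due 60, lateness 62
Maximum = 62.

62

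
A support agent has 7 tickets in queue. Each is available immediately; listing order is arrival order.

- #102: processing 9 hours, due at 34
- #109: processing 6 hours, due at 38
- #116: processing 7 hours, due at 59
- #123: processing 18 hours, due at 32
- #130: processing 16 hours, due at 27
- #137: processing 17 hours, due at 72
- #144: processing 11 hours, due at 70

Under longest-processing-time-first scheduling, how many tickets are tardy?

4

LPT (decreasing processing time): #123 #137 #130 #144 #102 #116 #109.
#123: 0→18, due 32, tardiness 0
#137: 18→35, due 72, tardiness 0
#130: 35→51, due 27, tardiness 24
#144: 51→62, due 70, tardiness 0
#102: 62→71, due 34, tardiness 37
#116: 71→78, due 59, tardiness 19
#109: 78→84, due 38, tardiness 46
Late tickets: 4.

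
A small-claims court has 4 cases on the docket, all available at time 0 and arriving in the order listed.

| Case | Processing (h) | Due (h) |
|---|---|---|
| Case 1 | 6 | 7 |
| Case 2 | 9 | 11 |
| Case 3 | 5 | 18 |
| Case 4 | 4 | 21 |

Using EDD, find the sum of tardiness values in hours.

9

EDD (increasing due date): Case 1 Case 2 Case 3 Case 4.
Case 1: 0→6, due 7, tardiness 0
Case 2: 6→15, due 11, tardiness 4
Case 3: 15→20, due 18, tardiness 2
Case 4: 20→24, due 21, tardiness 3
Sum = 0+4+2+3 = 9.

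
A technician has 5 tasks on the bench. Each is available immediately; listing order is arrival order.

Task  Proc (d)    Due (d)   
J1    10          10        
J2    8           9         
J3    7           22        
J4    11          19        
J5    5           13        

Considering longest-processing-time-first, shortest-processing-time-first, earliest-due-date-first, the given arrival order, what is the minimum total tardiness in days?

LPT (decreasing processing time): J4 J1 J2 J3 J5.
J4: 0→11, due 19, tardiness 0
J1: 11→21, due 10, tardiness 11
J2: 21→29, due 9, tardiness 20
J3: 29→36, due 22, tardiness 14
J5: 36→41, due 13, tardiness 28
Sum = 0+11+20+14+28 = 73.
SPT (increasing processing time): J5 J3 J2 J1 J4.
J5: 0→5, due 13, tardiness 0
J3: 5→12, due 22, tardiness 0
J2: 12→20, due 9, tardiness 11
J1: 20→30, due 10, tardiness 20
J4: 30→41, due 19, tardiness 22
Sum = 0+0+11+20+22 = 53.
EDD (increasing due date): J2 J1 J5 J4 J3.
J2: 0→8, due 9, tardiness 0
J1: 8→18, due 10, tardiness 8
J5: 18→23, due 13, tardiness 10
J4: 23→34, due 19, tardiness 15
J3: 34→41, due 22, tardiness 19
Sum = 0+8+10+15+19 = 52.
FIFO (arrival order): J1 J2 J3 J4 J5.
J1: 0→10, due 10, tardiness 0
J2: 10→18, due 9, tardiness 9
J3: 18→25, due 22, tardiness 3
J4: 25→36, due 19, tardiness 17
J5: 36→41, due 13, tardiness 28
Sum = 0+9+3+17+28 = 57.
LPT 73, SPT 53, EDD 52, FIFO 57 → minimum 52.

52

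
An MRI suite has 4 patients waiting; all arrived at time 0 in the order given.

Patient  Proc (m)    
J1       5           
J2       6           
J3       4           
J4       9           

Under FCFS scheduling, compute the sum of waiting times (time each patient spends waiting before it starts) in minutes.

31

FIFO (arrival order): J1 J2 J3 J4.
J1: waits 0, runs 0→5
J2: waits 5, runs 5→11
J3: waits 11, runs 11→15
J4: waits 15, runs 15→24
Sum = 0+5+11+15 = 31.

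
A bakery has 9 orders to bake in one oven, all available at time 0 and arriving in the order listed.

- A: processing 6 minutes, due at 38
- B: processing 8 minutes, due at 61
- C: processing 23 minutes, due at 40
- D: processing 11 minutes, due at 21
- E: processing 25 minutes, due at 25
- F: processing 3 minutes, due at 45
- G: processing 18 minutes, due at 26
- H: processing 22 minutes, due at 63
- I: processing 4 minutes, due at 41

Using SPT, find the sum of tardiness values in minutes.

SPT (increasing processing time): F I A B D G H C E.
F: 0→3, due 45, tardiness 0
I: 3→7, due 41, tardiness 0
A: 7→13, due 38, tardiness 0
B: 13→21, due 61, tardiness 0
D: 21→32, due 21, tardiness 11
G: 32→50, due 26, tardiness 24
H: 50→72, due 63, tardiness 9
C: 72→95, due 40, tardiness 55
E: 95→120, due 25, tardiness 95
Sum = 0+0+0+0+11+24+9+55+95 = 194.

194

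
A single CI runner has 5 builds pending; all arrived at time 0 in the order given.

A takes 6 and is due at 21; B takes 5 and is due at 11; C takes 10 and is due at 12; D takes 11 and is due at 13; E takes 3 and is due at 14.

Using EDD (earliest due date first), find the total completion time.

110

EDD (increasing due date): B C D E A.
B: 0→5
C: 5→15
D: 15→26
E: 26→29
A: 29→35
Sum = 5+15+26+29+35 = 110.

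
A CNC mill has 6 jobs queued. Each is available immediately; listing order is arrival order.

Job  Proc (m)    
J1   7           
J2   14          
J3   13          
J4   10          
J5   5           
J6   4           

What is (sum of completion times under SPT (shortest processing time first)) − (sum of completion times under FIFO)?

-61

SPT (increasing processing time): J6 J5 J1 J4 J3 J2.
J6: 0→4
J5: 4→9
J1: 9→16
J4: 16→26
J3: 26→39
J2: 39→53
Sum = 4+9+16+26+39+53 = 147.
FIFO (arrival order): J1 J2 J3 J4 J5 J6.
J1: 0→7
J2: 7→21
J3: 21→34
J4: 34→44
J5: 44→49
J6: 49→53
Sum = 7+21+34+44+49+53 = 208.
Difference = 147 − 208 = -61.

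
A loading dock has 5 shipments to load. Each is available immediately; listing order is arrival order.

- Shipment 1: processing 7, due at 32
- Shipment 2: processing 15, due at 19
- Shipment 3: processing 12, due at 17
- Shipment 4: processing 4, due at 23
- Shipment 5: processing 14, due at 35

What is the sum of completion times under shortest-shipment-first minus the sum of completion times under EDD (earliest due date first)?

-33

SPT (increasing processing time): Shipment 4 Shipment 1 Shipment 3 Shipment 5 Shipment 2.
Shipment 4: 0→4
Shipment 1: 4→11
Shipment 3: 11→23
Shipment 5: 23→37
Shipment 2: 37→52
Sum = 4+11+23+37+52 = 127.
EDD (increasing due date): Shipment 3 Shipment 2 Shipment 4 Shipment 1 Shipment 5.
Shipment 3: 0→12
Shipment 2: 12→27
Shipment 4: 27→31
Shipment 1: 31→38
Shipment 5: 38→52
Sum = 12+27+31+38+52 = 160.
Difference = 127 − 160 = -33.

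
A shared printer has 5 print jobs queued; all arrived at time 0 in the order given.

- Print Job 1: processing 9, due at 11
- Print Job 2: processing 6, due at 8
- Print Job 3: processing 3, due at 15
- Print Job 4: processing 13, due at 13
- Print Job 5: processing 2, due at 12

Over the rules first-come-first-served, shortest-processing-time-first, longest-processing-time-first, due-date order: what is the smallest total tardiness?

FIFO (arrival order): Print Job 1 Print Job 2 Print Job 3 Print Job 4 Print Job 5.
Print Job 1: 0→9, due 11, tardiness 0
Print Job 2: 9→15, due 8, tardiness 7
Print Job 3: 15→18, due 15, tardiness 3
Print Job 4: 18→31, due 13, tardiness 18
Print Job 5: 31→33, due 12, tardiness 21
Sum = 0+7+3+18+21 = 49.
SPT (increasing processing time): Print Job 5 Print Job 3 Print Job 2 Print Job 1 Print Job 4.
Print Job 5: 0→2, due 12, tardiness 0
Print Job 3: 2→5, due 15, tardiness 0
Print Job 2: 5→11, due 8, tardiness 3
Print Job 1: 11→20, due 11, tardiness 9
Print Job 4: 20→33, due 13, tardiness 20
Sum = 0+0+3+9+20 = 32.
LPT (decreasing processing time): Print Job 4 Print Job 1 Print Job 2 Print Job 3 Print Job 5.
Print Job 4: 0→13, due 13, tardiness 0
Print Job 1: 13→22, due 11, tardiness 11
Print Job 2: 22→28, due 8, tardiness 20
Print Job 3: 28→31, due 15, tardiness 16
Print Job 5: 31→33, due 12, tardiness 21
Sum = 0+11+20+16+21 = 68.
EDD (increasing due date): Print Job 2 Print Job 1 Print Job 5 Print Job 4 Print Job 3.
Print Job 2: 0→6, due 8, tardiness 0
Print Job 1: 6→15, due 11, tardiness 4
Print Job 5: 15→17, due 12, tardiness 5
Print Job 4: 17→30, due 13, tardiness 17
Print Job 3: 30→33, due 15, tardiness 18
Sum = 0+4+5+17+18 = 44.
FIFO 49, SPT 32, LPT 68, EDD 44 → minimum 32.

32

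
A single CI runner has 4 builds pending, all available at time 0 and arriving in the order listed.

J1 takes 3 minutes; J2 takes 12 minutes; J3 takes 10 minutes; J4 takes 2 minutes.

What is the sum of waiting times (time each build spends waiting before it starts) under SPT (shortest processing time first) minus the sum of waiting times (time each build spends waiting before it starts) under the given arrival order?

-21

SPT (increasing processing time): J4 J1 J3 J2.
J4: waits 0, runs 0→2
J1: waits 2, runs 2→5
J3: waits 5, runs 5→15
J2: waits 15, runs 15→27
Sum = 0+2+5+15 = 22.
FIFO (arrival order): J1 J2 J3 J4.
J1: waits 0, runs 0→3
J2: waits 3, runs 3→15
J3: waits 15, runs 15→25
J4: waits 25, runs 25→27
Sum = 0+3+15+25 = 43.
Difference = 22 − 43 = -21.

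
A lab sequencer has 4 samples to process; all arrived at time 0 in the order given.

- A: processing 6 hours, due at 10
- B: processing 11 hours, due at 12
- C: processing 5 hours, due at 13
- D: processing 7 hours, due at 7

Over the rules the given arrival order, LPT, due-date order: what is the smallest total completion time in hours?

73

FIFO (arrival order): A B C D.
A: 0→6
B: 6→17
C: 17→22
D: 22→29
Sum = 6+17+22+29 = 74.
LPT (decreasing processing time): B D A C.
B: 0→11
D: 11→18
A: 18→24
C: 24→29
Sum = 11+18+24+29 = 82.
EDD (increasing due date): D A B C.
D: 0→7
A: 7→13
B: 13→24
C: 24→29
Sum = 7+13+24+29 = 73.
FIFO 74, LPT 82, EDD 73 → minimum 73.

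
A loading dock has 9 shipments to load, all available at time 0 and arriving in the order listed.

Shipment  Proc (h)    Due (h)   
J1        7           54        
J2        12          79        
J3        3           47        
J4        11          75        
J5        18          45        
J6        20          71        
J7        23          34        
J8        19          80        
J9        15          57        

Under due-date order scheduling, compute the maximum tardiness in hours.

EDD (increasing due date): J7 J5 J3 J1 J9 J6 J4 J2 J8.
J7: 0→23, due 34, tardiness 0
J5: 23→41, due 45, tardiness 0
J3: 41→44, due 47, tardiness 0
J1: 44→51, due 54, tardiness 0
J9: 51→66, due 57, tardiness 9
J6: 66→86, due 71, tardiness 15
J4: 86→97, due 75, tardiness 22
J2: 97→109, due 79, tardiness 30
J8: 109→128, due 80, tardiness 48
Maximum = 48.

48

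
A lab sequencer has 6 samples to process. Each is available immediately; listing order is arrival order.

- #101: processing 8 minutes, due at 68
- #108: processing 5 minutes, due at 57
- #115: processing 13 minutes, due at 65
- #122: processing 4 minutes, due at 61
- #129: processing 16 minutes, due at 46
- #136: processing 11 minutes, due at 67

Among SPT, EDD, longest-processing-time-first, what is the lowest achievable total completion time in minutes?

156

SPT (increasing processing time): #122 #108 #101 #136 #115 #129.
#122: 0→4
#108: 4→9
#101: 9→17
#136: 17→28
#115: 28→41
#129: 41→57
Sum = 4+9+17+28+41+57 = 156.
EDD (increasing due date): #129 #108 #122 #115 #136 #101.
#129: 0→16
#108: 16→21
#122: 21→25
#115: 25→38
#136: 38→49
#101: 49→57
Sum = 16+21+25+38+49+57 = 206.
LPT (decreasing processing time): #129 #115 #136 #101 #108 #122.
#129: 0→16
#115: 16→29
#136: 29→40
#101: 40→48
#108: 48→53
#122: 53→57
Sum = 16+29+40+48+53+57 = 243.
SPT 156, EDD 206, LPT 243 → minimum 156.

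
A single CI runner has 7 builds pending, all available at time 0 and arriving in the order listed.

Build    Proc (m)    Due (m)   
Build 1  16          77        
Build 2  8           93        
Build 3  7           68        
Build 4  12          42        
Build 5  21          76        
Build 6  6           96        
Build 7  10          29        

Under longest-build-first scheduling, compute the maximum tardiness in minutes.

30

LPT (decreasing processing time): Build 5 Build 1 Build 4 Build 7 Build 2 Build 3 Build 6.
Build 5: 0→21, due 76, tardiness 0
Build 1: 21→37, due 77, tardiness 0
Build 4: 37→49, due 42, tardiness 7
Build 7: 49→59, due 29, tardiness 30
Build 2: 59→67, due 93, tardiness 0
Build 3: 67→74, due 68, tardiness 6
Build 6: 74→80, due 96, tardiness 0
Maximum = 30.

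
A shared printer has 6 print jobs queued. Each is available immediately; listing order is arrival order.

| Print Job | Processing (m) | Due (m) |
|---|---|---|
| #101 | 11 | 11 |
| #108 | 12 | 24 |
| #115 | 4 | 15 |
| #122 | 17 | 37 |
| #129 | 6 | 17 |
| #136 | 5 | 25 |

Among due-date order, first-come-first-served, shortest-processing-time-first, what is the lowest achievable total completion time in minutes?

EDD (increasing due date): #101 #115 #129 #108 #136 #122.
#101: 0→11
#115: 11→15
#129: 15→21
#108: 21→33
#136: 33→38
#122: 38→55
Sum = 11+15+21+33+38+55 = 173.
FIFO (arrival order): #101 #108 #115 #122 #129 #136.
#101: 0→11
#108: 11→23
#115: 23→27
#122: 27→44
#129: 44→50
#136: 50→55
Sum = 11+23+27+44+50+55 = 210.
SPT (increasing processing time): #115 #136 #129 #101 #108 #122.
#115: 0→4
#136: 4→9
#129: 9→15
#101: 15→26
#108: 26→38
#122: 38→55
Sum = 4+9+15+26+38+55 = 147.
EDD 173, FIFO 210, SPT 147 → minimum 147.

147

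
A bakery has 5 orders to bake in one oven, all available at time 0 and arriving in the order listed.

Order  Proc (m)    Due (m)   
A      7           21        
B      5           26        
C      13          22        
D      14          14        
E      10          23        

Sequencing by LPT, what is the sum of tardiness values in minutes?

LPT (decreasing processing time): D C E A B.
D: 0→14, due 14, tardiness 0
C: 14→27, due 22, tardiness 5
E: 27→37, due 23, tardiness 14
A: 37→44, due 21, tardiness 23
B: 44→49, due 26, tardiness 23
Sum = 0+5+14+23+23 = 65.

65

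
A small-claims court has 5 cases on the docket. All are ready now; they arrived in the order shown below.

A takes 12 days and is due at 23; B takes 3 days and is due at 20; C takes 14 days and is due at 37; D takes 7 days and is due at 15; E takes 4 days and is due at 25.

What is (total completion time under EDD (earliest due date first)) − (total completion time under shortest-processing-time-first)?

15

EDD (increasing due date): D B A E C.
D: 0→7
B: 7→10
A: 10→22
E: 22→26
C: 26→40
Sum = 7+10+22+26+40 = 105.
SPT (increasing processing time): B E D A C.
B: 0→3
E: 3→7
D: 7→14
A: 14→26
C: 26→40
Sum = 3+7+14+26+40 = 90.
Difference = 105 − 90 = 15.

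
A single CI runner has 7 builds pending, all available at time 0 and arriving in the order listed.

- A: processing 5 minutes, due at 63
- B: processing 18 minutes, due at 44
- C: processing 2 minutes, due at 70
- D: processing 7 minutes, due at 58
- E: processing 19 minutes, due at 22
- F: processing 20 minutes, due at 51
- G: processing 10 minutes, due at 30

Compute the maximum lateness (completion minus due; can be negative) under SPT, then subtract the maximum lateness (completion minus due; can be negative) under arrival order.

-12

SPT (increasing processing time): C A D G B E F.
C: 0→2, due 70, lateness -68
A: 2→7, due 63, lateness -56
D: 7→14, due 58, lateness -44
G: 14→24, due 30, lateness -6
B: 24→42, due 44, lateness -2
E: 42→61, due 22, lateness 39
F: 61→81, due 51, lateness 30
Maximum = 39.
FIFO (arrival order): A B C D E F G.
A: 0→5, due 63, lateness -58
B: 5→23, due 44, lateness -21
C: 23→25, due 70, lateness -45
D: 25→32, due 58, lateness -26
E: 32→51, due 22, lateness 29
F: 51→71, due 51, lateness 20
G: 71→81, due 30, lateness 51
Maximum = 51.
Difference = 39 − 51 = -12.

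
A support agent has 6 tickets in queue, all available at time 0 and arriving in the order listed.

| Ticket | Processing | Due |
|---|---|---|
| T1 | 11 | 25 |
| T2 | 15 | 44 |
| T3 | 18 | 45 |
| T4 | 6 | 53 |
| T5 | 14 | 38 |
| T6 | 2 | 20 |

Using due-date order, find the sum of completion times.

210

EDD (increasing due date): T6 T1 T5 T2 T3 T4.
T6: 0→2
T1: 2→13
T5: 13→27
T2: 27→42
T3: 42→60
T4: 60→66
Sum = 2+13+27+42+60+66 = 210.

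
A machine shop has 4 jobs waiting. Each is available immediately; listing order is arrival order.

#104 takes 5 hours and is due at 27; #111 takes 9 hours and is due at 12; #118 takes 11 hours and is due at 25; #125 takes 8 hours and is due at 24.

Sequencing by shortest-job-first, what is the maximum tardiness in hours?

SPT (increasing processing time): #104 #125 #111 #118.
#104: 0→5, due 27, tardiness 0
#125: 5→13, due 24, tardiness 0
#111: 13→22, due 12, tardiness 10
#118: 22→33, due 25, tardiness 8
Maximum = 10.

10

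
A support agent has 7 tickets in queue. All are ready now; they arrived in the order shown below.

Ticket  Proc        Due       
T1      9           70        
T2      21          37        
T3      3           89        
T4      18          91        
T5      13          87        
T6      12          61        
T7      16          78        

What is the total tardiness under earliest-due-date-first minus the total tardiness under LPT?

-40

EDD (increasing due date): T2 T6 T1 T7 T5 T3 T4.
T2: 0→21, due 37, tardiness 0
T6: 21→33, due 61, tardiness 0
T1: 33→42, due 70, tardiness 0
T7: 42→58, due 78, tardiness 0
T5: 58→71, due 87, tardiness 0
T3: 71→74, due 89, tardiness 0
T4: 74→92, due 91, tardiness 1
Sum = 0+0+0+0+0+0+1 = 1.
LPT (decreasing processing time): T2 T4 T7 T5 T6 T1 T3.
T2: 0→21, due 37, tardiness 0
T4: 21→39, due 91, tardiness 0
T7: 39→55, due 78, tardiness 0
T5: 55→68, due 87, tardiness 0
T6: 68→80, due 61, tardiness 19
T1: 80→89, due 70, tardiness 19
T3: 89→92, due 89, tardiness 3
Sum = 0+0+0+0+19+19+3 = 41.
Difference = 1 − 41 = -40.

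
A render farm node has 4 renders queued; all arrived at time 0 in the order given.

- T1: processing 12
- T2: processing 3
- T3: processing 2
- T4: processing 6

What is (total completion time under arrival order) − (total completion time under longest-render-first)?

-7

FIFO (arrival order): T1 T2 T3 T4.
T1: 0→12
T2: 12→15
T3: 15→17
T4: 17→23
Sum = 12+15+17+23 = 67.
LPT (decreasing processing time): T1 T4 T2 T3.
T1: 0→12
T4: 12→18
T2: 18→21
T3: 21→23
Sum = 12+18+21+23 = 74.
Difference = 67 − 74 = -7.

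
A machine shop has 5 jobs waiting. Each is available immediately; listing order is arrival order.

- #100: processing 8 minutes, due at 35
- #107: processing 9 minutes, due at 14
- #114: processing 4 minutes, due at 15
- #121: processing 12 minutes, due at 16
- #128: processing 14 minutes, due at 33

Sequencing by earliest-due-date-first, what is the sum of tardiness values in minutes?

27

EDD (increasing due date): #107 #114 #121 #128 #100.
#107: 0→9, due 14, tardiness 0
#114: 9→13, due 15, tardiness 0
#121: 13→25, due 16, tardiness 9
#128: 25→39, due 33, tardiness 6
#100: 39→47, due 35, tardiness 12
Sum = 0+0+9+6+12 = 27.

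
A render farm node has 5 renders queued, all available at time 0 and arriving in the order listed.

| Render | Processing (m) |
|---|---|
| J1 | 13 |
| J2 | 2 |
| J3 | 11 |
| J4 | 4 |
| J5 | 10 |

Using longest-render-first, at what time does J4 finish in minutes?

38

LPT (decreasing processing time): J1 J3 J5 J4 J2.
J1: 0→13
J3: 13→24
J5: 24→34
J4: 34→38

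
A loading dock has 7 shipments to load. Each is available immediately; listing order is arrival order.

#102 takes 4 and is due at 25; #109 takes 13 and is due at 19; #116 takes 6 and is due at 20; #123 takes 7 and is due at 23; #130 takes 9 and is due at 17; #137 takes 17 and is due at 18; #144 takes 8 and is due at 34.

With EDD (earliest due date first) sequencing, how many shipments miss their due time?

EDD (increasing due date): #130 #137 #109 #116 #123 #102 #144.
#130: 0→9, due 17, tardiness 0
#137: 9→26, due 18, tardiness 8
#109: 26→39, due 19, tardiness 20
#116: 39→45, due 20, tardiness 25
#123: 45→52, due 23, tardiness 29
#102: 52→56, due 25, tardiness 31
#144: 56→64, due 34, tardiness 30
Late shipments: 6.

6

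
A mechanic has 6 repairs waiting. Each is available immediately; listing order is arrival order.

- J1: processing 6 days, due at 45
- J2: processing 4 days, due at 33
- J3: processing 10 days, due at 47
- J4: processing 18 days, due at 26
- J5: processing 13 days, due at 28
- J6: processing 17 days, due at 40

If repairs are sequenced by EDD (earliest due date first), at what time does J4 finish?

EDD (increasing due date): J4 J5 J2 J6 J1 J3.
J4: 0→18

18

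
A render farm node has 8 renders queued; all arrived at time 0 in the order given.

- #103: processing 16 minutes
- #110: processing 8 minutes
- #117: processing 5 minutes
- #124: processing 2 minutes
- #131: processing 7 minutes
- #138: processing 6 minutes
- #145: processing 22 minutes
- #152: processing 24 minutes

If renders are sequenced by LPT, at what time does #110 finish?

70

LPT (decreasing processing time): #152 #145 #103 #110 #131 #138 #117 #124.
#152: 0→24
#145: 24→46
#103: 46→62
#110: 62→70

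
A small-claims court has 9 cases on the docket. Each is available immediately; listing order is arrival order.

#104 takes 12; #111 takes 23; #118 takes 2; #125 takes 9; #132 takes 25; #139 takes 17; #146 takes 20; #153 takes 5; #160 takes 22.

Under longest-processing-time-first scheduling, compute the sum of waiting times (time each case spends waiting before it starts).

LPT (decreasing processing time): #132 #111 #160 #146 #139 #104 #125 #153 #118.
#132: waits 0, runs 0→25
#111: waits 25, runs 25→48
#160: waits 48, runs 48→70
#146: waits 70, runs 70→90
#139: waits 90, runs 90→107
#104: waits 107, runs 107→119
#125: waits 119, runs 119→128
#153: waits 128, runs 128→133
#118: waits 133, runs 133→135
Sum = 0+25+48+70+90+107+119+128+133 = 720.

720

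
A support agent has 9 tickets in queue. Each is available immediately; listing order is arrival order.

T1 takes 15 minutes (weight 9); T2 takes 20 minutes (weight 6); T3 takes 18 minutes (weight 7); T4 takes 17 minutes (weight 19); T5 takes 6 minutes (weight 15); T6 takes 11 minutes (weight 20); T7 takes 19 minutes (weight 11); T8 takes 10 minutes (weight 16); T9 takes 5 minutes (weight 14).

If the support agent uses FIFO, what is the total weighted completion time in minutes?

9642

FIFO (arrival order): T1 T2 T3 T4 T5 T6 T7 T8 T9.
T1: finishes 15, weight 9, w·C = 135
T2: finishes 35, weight 6, w·C = 210
T3: finishes 53, weight 7, w·C = 371
T4: finishes 70, weight 19, w·C = 1330
T5: finishes 76, weight 15, w·C = 1140
T6: finishes 87, weight 20, w·C = 1740
T7: finishes 106, weight 11, w·C = 1166
T8: finishes 116, weight 16, w·C = 1856
T9: finishes 121, weight 14, w·C = 1694
Sum = 135+210+371+1330+1140+1740+1166+1856+1694 = 9642.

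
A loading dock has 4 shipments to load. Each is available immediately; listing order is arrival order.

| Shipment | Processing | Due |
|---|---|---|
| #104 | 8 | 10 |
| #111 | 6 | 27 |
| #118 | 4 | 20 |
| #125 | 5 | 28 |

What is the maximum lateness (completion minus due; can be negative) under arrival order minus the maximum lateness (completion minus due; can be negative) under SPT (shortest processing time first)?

FIFO (arrival order): #104 #111 #118 #125.
#104: 0→8, due 10, lateness -2
#111: 8→14, due 27, lateness -13
#118: 14→18, due 20, lateness -2
#125: 18→23, due 28, lateness -5
Maximum = -2.
SPT (increasing processing time): #118 #125 #111 #104.
#118: 0→4, due 20, lateness -16
#125: 4→9, due 28, lateness -19
#111: 9→15, due 27, lateness -12
#104: 15→23, due 10, lateness 13
Maximum = 13.
Difference = -2 − 13 = -15.

-15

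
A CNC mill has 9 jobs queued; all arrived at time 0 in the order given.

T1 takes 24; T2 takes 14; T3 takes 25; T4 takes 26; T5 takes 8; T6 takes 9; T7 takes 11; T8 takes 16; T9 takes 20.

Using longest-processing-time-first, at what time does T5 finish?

LPT (decreasing processing time): T4 T3 T1 T9 T8 T2 T7 T6 T5.
T4: 0→26
T3: 26→51
T1: 51→75
T9: 75→95
T8: 95→111
T2: 111→125
T7: 125→136
T6: 136→145
T5: 145→153

153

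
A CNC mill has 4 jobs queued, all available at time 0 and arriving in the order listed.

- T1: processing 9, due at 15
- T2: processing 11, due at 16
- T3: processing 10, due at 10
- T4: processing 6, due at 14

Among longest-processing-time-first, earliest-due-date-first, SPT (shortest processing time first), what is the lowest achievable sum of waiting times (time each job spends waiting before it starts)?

46

LPT (decreasing processing time): T2 T3 T1 T4.
T2: waits 0, runs 0→11
T3: waits 11, runs 11→21
T1: waits 21, runs 21→30
T4: waits 30, runs 30→36
Sum = 0+11+21+30 = 62.
EDD (increasing due date): T3 T4 T1 T2.
T3: waits 0, runs 0→10
T4: waits 10, runs 10→16
T1: waits 16, runs 16→25
T2: waits 25, runs 25→36
Sum = 0+10+16+25 = 51.
SPT (increasing processing time): T4 T1 T3 T2.
T4: waits 0, runs 0→6
T1: waits 6, runs 6→15
T3: waits 15, runs 15→25
T2: waits 25, runs 25→36
Sum = 0+6+15+25 = 46.
LPT 62, EDD 51, SPT 46 → minimum 46.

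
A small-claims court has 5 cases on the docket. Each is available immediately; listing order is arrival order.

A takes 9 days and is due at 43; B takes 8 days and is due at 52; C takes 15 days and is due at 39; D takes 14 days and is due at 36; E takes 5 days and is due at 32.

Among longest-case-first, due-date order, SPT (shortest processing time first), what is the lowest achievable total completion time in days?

LPT (decreasing processing time): C D A B E.
C: 0→15
D: 15→29
A: 29→38
B: 38→46
E: 46→51
Sum = 15+29+38+46+51 = 179.
EDD (increasing due date): E D C A B.
E: 0→5
D: 5→19
C: 19→34
A: 34→43
B: 43→51
Sum = 5+19+34+43+51 = 152.
SPT (increasing processing time): E B A D C.
E: 0→5
B: 5→13
A: 13→22
D: 22→36
C: 36→51
Sum = 5+13+22+36+51 = 127.
LPT 179, EDD 152, SPT 127 → minimum 127.

127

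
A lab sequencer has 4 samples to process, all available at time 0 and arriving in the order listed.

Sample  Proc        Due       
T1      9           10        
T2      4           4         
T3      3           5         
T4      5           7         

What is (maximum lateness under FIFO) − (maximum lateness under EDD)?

3

FIFO (arrival order): T1 T2 T3 T4.
T1: 0→9, due 10, lateness -1
T2: 9→13, due 4, lateness 9
T3: 13→16, due 5, lateness 11
T4: 16→21, due 7, lateness 14
Maximum = 14.
EDD (increasing due date): T2 T3 T4 T1.
T2: 0→4, due 4, lateness 0
T3: 4→7, due 5, lateness 2
T4: 7→12, due 7, lateness 5
T1: 12→21, due 10, lateness 11
Maximum = 11.
Difference = 14 − 11 = 3.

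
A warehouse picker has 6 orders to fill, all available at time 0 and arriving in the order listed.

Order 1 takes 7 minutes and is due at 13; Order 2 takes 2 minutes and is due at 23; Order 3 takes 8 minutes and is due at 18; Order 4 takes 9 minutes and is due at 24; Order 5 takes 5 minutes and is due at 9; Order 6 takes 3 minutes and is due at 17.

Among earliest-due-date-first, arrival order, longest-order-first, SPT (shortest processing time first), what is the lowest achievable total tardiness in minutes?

17

EDD (increasing due date): Order 5 Order 1 Order 6 Order 3 Order 2 Order 4.
Order 5: 0→5, due 9, tardiness 0
Order 1: 5→12, due 13, tardiness 0
Order 6: 12→15, due 17, tardiness 0
Order 3: 15→23, due 18, tardiness 5
Order 2: 23→25, due 23, tardiness 2
Order 4: 25→34, due 24, tardiness 10
Sum = 0+0+0+5+2+10 = 17.
FIFO (arrival order): Order 1 Order 2 Order 3 Order 4 Order 5 Order 6.
Order 1: 0→7, due 13, tardiness 0
Order 2: 7→9, due 23, tardiness 0
Order 3: 9→17, due 18, tardiness 0
Order 4: 17→26, due 24, tardiness 2
Order 5: 26→31, due 9, tardiness 22
Order 6: 31→34, due 17, tardiness 17
Sum = 0+0+0+2+22+17 = 41.
LPT (decreasing processing time): Order 4 Order 3 Order 1 Order 5 Order 6 Order 2.
Order 4: 0→9, due 24, tardiness 0
Order 3: 9→17, due 18, tardiness 0
Order 1: 17→24, due 13, tardiness 11
Order 5: 24→29, due 9, tardiness 20
Order 6: 29→32, due 17, tardiness 15
Order 2: 32→34, due 23, tardiness 11
Sum = 0+0+11+20+15+11 = 57.
SPT (increasing processing time): Order 2 Order 6 Order 5 Order 1 Order 3 Order 4.
Order 2: 0→2, due 23, tardiness 0
Order 6: 2→5, due 17, tardiness 0
Order 5: 5→10, due 9, tardiness 1
Order 1: 10→17, due 13, tardiness 4
Order 3: 17→25, due 18, tardiness 7
Order 4: 25→34, due 24, tardiness 10
Sum = 0+0+1+4+7+10 = 22.
EDD 17, FIFO 41, LPT 57, SPT 22 → minimum 17.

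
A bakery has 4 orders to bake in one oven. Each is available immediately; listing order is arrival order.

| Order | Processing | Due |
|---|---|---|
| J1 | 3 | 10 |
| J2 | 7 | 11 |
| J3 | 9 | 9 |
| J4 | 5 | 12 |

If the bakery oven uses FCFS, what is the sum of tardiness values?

22

FIFO (arrival order): J1 J2 J3 J4.
J1: 0→3, due 10, tardiness 0
J2: 3→10, due 11, tardiness 0
J3: 10→19, due 9, tardiness 10
J4: 19→24, due 12, tardiness 12
Sum = 0+0+10+12 = 22.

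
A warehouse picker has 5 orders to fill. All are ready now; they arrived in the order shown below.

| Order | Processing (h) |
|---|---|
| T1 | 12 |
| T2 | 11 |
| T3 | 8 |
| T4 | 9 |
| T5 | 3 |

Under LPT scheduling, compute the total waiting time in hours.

LPT (decreasing processing time): T1 T2 T4 T3 T5.
T1: waits 0, runs 0→12
T2: waits 12, runs 12→23
T4: waits 23, runs 23→32
T3: waits 32, runs 32→40
T5: waits 40, runs 40→43
Sum = 0+12+23+32+40 = 107.

107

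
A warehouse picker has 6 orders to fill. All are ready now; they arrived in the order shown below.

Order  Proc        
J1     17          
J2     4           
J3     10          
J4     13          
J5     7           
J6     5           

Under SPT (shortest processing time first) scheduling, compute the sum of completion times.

150

SPT (increasing processing time): J2 J6 J5 J3 J4 J1.
J2: 0→4
J6: 4→9
J5: 9→16
J3: 16→26
J4: 26→39
J1: 39→56
Sum = 4+9+16+26+39+56 = 150.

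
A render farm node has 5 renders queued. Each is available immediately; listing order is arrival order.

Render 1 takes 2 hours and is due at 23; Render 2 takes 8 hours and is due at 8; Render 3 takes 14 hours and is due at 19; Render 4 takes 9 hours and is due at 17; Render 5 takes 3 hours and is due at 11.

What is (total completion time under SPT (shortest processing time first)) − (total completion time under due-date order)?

SPT (increasing processing time): Render 1 Render 5 Render 2 Render 4 Render 3.
Render 1: 0→2
Render 5: 2→5
Render 2: 5→13
Render 4: 13→22
Render 3: 22→36
Sum = 2+5+13+22+36 = 78.
EDD (increasing due date): Render 2 Render 5 Render 4 Render 3 Render 1.
Render 2: 0→8
Render 5: 8→11
Render 4: 11→20
Render 3: 20→34
Render 1: 34→36
Sum = 8+11+20+34+36 = 109.
Difference = 78 − 109 = -31.

-31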